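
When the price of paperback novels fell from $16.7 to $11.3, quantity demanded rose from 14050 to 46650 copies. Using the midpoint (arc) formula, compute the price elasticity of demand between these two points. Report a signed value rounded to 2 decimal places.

%ΔQ = (46650 − 14050) / [(14050 + 46650)/2] = 32600/30350 = 1.074135…
%ΔP = (11.3 − 16.7) / [(16.7 + 11.3)/2] = -5.4/14 = -0.385714…
Arc Ed = %ΔQ / %ΔP = (32600/30350) / (-5.4/14) = -2.7847…

-2.78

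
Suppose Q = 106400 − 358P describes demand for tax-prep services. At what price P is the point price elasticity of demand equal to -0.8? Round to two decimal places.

132.09

Ed = −358P/(106400 − 358P). Set this equal to -0.8:
358P = 0.8·(106400 − 358P) ⇒ 358P(1 + 0.8) = 0.8·106400
P = 0.8·106400 / (358·1.8) = 132.0918…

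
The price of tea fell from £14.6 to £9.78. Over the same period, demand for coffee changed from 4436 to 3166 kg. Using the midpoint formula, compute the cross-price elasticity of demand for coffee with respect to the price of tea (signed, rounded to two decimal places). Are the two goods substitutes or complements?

%ΔQ_{coffee} = (3166 − 4436)/avg = -1270/3801 = -0.334122…
%ΔP_{tea} = (9.78 − 14.6)/avg = -4.82/12.19 = -0.395406…
E_cross = (-1270/3801) / (-4.82/12.19) = 0.8450…
E_cross > 0 ⇒ the goods are substitutes.

0.85; substitutes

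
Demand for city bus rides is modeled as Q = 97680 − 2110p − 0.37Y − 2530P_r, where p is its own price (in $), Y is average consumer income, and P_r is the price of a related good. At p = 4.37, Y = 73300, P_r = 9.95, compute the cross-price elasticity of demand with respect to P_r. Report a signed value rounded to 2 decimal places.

-0.70

At the given values, Q = 97680 − 2110(4.37) − 0.37(73300) − 2530(9.95) = 36164.8.
∂Q/∂P_r = -2530.
E = (-2530) × (9.95/36164.8) = -0.6960…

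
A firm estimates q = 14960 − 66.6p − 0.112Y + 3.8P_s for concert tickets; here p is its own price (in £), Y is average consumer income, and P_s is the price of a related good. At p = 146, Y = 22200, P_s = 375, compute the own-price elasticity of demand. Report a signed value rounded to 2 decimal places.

-2.33

At the given values, q = 14960 − 66.6(146) − 0.112(22200) + 3.8(375) = 4175.
∂q/∂p = −66.6.
E = (-66.6) × (146/4175) = -2.3290…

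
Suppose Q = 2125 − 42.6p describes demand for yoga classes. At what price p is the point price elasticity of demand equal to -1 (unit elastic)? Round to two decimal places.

Ed = −42.6p/(2125 − 42.6p). Set this equal to -1:
42.6p = 1·(2125 − 42.6p) ⇒ 42.6p(1 + 1) = 1·2125
p = 1·2125 / (42.6·2) = 24.9413…

24.94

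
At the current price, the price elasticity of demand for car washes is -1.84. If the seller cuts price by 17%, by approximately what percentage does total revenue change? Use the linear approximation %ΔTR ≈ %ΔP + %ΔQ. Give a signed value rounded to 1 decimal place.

%ΔQ ≈ Ed × %ΔP = (-1.84) × (-17%) = +31.2800%
%ΔTR ≈ %ΔP + %ΔQ = (-17%) + (+31.2800%) = +14.2800%

+14.3%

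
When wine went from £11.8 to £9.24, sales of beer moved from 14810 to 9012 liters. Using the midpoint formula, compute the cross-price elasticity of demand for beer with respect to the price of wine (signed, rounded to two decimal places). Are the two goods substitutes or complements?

2.00; substitutes

%ΔQ_{beer} = (9012 − 14810)/avg = -5798/11911 = -0.486776…
%ΔP_{wine} = (9.24 − 11.8)/avg = -2.56/10.52 = -0.243346…
E_cross = (-5798/11911) / (-2.56/10.52) = 2.0003…
E_cross > 0 ⇒ the goods are substitutes.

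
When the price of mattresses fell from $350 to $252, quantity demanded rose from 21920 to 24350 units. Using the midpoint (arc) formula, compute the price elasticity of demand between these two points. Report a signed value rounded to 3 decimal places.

%ΔQ = (24350 − 21920) / [(21920 + 24350)/2] = 2430/23135 = 0.105035…
%ΔP = (252 − 350) / [(350 + 252)/2] = -98/301 = -0.325581…
Arc Ed = %ΔQ / %ΔP = (2430/23135) / (-98/301) = -0.32260…

-0.323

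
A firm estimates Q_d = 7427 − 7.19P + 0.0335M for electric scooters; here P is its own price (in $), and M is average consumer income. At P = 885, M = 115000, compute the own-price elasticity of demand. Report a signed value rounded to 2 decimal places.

At the given values, Q_d = 7427 − 7.19(885) + 0.0335(115000) = 4916.35.
∂Q_d/∂P = −7.19.
E = (-7.19) × (885/4916.35) = -1.2942…

-1.29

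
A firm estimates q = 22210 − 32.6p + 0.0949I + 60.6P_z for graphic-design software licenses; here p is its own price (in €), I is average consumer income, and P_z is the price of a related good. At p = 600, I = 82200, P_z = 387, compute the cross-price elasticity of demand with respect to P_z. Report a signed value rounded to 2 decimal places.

At the given values, q = 22210 − 32.6(600) + 0.0949(82200) + 60.6(387) = 33902.98.
∂q/∂P_z = 60.6.
E = (60.6) × (387/33902.98) = 0.6917…

0.69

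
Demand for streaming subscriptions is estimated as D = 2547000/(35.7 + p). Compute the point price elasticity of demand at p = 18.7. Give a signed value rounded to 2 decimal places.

dD/dp = −2547000/(35.7 + p)² = -860.659. At p = 18.7, D = 46819.9.
Ed = (dD/dp)·(p/D) = (-860.659) × (18.7/46819.9) = -0.3437…

-0.34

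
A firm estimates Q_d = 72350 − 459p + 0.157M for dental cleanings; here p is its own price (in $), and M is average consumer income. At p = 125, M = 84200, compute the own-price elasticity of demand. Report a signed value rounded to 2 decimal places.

-2.03

At the given values, Q_d = 72350 − 459(125) + 0.157(84200) = 28194.4.
∂Q_d/∂p = −459.
E = (-459) × (125/28194.4) = -2.0349…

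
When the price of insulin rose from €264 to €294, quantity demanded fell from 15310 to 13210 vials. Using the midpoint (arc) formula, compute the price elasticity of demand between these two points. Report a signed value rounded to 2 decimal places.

-1.37

%ΔQ = (13210 − 15310) / [(15310 + 13210)/2] = -2100/14260 = -0.147265…
%ΔP = (294 − 264) / [(264 + 294)/2] = 30/279 = 0.107526…
Arc Ed = %ΔQ / %ΔP = (-2100/14260) / (30/279) = -1.3695…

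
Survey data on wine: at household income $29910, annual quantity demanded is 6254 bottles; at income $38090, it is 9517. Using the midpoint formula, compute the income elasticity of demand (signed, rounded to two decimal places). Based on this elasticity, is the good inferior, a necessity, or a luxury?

%ΔQ = (9517 − 6254)/[( 6254 + 9517)/2] = 3263/7885.5 = 0.413797…
%ΔIncome = (38090 − 29910)/[( 29910 + 38090)/2] = 8180/34000 = 0.240588…
E_income = (3263/7885.5) / (8180/34000) = 1.7199…
E_income > 1 ⇒ normal good, luxury.

1.72; luxury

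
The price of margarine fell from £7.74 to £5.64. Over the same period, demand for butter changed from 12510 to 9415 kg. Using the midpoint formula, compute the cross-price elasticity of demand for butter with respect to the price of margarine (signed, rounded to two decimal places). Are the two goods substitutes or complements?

%ΔQ_{butter} = (9415 − 12510)/avg = -3095/10962.5 = -0.282326…
%ΔP_{margarine} = (5.64 − 7.74)/avg = -2.1/6.69 = -0.313901…
E_cross = (-3095/10962.5) / (-2.1/6.69) = 0.8994…
E_cross > 0 ⇒ the goods are substitutes.

0.90; substitutes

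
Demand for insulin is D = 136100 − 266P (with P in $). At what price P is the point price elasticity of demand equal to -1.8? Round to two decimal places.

Ed = −266P/(136100 − 266P). Set this equal to -1.8:
266P = 1.8·(136100 − 266P) ⇒ 266P(1 + 1.8) = 1.8·136100
P = 1.8·136100 / (266·2.8) = 328.9205…

328.92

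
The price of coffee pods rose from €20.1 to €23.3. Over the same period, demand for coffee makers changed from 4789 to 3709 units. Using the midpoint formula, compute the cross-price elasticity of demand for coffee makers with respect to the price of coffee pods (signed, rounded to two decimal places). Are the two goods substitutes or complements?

%ΔQ_{coffee makers} = (3709 − 4789)/avg = -1080/4249 = -0.254177…
%ΔP_{coffee pods} = (23.3 − 20.1)/avg = 3.2/21.7 = 0.147465…
E_cross = (-1080/4249) / (3.2/21.7) = -1.7236…
E_cross < 0 ⇒ the goods are complements.

-1.72; complements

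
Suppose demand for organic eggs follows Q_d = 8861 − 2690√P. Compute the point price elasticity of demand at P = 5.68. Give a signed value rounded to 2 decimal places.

-1.31

dQ_d/dP = −2690/(2√P) = -564.349. At P = 5.68, Q_d = 2449.99.
Ed = (dQ_d/dP)·(P/Q_d) = (-564.349) × (5.68/2449.99) = -1.3083…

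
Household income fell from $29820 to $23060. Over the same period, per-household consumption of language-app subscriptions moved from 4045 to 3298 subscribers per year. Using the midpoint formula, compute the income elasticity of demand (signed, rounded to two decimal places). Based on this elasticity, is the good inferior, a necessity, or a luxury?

0.80; necessity

%ΔQ = (3298 − 4045)/[( 4045 + 3298)/2] = -747/3671.5 = -0.203459…
%ΔIncome = (23060 − 29820)/[( 29820 + 23060)/2] = -6760/26440 = -0.255673…
E_income = (-747/3671.5) / (-6760/26440) = 0.7957…
0 < E_income < 1 ⇒ normal good, necessity.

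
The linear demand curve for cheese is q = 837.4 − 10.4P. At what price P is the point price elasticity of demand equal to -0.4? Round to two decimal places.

Ed = −10.4P/(837.4 − 10.4P). Set this equal to -0.4:
10.4P = 0.4·(837.4 − 10.4P) ⇒ 10.4P(1 + 0.4) = 0.4·837.4
P = 0.4·837.4 / (10.4·1.4) = 23.0054…

23.01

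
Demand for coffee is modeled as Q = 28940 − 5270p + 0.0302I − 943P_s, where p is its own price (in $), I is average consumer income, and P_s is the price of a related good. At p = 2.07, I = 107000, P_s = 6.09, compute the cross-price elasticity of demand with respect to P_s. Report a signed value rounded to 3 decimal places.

-0.370

At the given values, Q = 28940 − 5270(2.07) + 0.0302(107000) − 943(6.09) = 15519.63.
∂Q/∂P_s = -943.
E = (-943) × (6.09/15519.63) = -0.37003…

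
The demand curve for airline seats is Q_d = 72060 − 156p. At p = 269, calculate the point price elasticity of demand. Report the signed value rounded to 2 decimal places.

-1.39

dQ_d/dp = −156. At p = 269, Q_d = 72060 − 156(269) = 30096.
Ed = (dQ_d/dp)·(p/Q_d) = −156 × (269/30096) = -1.3943…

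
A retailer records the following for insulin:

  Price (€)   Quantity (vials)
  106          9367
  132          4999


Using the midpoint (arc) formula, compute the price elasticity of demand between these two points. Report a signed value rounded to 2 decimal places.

-2.78

%ΔQ = (4999 − 9367) / [(9367 + 4999)/2] = -4368/7183 = -0.608102…
%ΔP = (132 − 106) / [(106 + 132)/2] = 26/119 = 0.218487…
Arc Ed = %ΔQ / %ΔP = (-4368/7183) / (26/119) = -2.7832…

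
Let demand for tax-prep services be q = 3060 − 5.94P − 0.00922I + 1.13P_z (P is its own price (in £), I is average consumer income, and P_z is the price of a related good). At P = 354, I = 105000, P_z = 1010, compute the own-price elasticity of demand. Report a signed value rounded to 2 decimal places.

At the given values, q = 3060 − 5.94(354) − 0.00922(105000) + 1.13(1010) = 1130.44.
∂q/∂P = −5.94.
E = (-5.94) × (354/1130.44) = -1.8601…

-1.86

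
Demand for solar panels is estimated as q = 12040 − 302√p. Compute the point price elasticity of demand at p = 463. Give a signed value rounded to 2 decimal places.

-0.59

dq/dp = −302/(2√p) = -7.01757. At p = 463, q = 5541.73.
Ed = (dq/dp)·(p/q) = (-7.01757) × (463/5541.73) = -0.5863…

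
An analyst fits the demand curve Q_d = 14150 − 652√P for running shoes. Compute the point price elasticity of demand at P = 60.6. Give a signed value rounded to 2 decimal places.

dQ_d/dP = −652/(2√P) = -41.8776. At P = 60.6, Q_d = 9074.44.
Ed = (dQ_d/dP)·(P/Q_d) = (-41.8776) × (60.6/9074.44) = -0.2796…

-0.28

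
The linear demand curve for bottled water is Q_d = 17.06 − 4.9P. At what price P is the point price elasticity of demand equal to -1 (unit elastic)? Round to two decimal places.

Ed = −4.9P/(17.06 − 4.9P). Set this equal to -1:
4.9P = 1·(17.06 − 4.9P) ⇒ 4.9P(1 + 1) = 1·17.06
P = 1·17.06 / (4.9·2) = 1.7408…

1.74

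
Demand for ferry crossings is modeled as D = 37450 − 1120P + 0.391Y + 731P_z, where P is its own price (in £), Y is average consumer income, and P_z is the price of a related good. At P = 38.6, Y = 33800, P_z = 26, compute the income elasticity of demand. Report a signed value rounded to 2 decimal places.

At the given values, D = 37450 − 1120(38.6) + 0.391(33800) + 731(26) = 26439.8.
∂D/∂Y = 0.391.
E = (0.391) × (33800/26439.8) = 0.4998…

0.50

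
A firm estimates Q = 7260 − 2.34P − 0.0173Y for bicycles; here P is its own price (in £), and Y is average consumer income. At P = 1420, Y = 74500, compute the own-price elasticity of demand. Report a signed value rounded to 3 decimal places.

At the given values, Q = 7260 − 2.34(1420) − 0.0173(74500) = 2648.35.
∂Q/∂P = −2.34.
E = (-2.34) × (1420/2648.35) = -1.25466…

-1.255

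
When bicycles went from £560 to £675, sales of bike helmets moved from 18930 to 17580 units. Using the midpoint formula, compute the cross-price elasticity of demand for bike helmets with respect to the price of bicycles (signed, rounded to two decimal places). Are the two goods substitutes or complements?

%ΔQ_{bike helmets} = (17580 − 18930)/avg = -1350/18255 = -0.073952…
%ΔP_{bicycles} = (675 − 560)/avg = 115/617.5 = 0.186234…
E_cross = (-1350/18255) / (115/617.5) = -0.3970…
E_cross < 0 ⇒ the goods are complements.

-0.40; complements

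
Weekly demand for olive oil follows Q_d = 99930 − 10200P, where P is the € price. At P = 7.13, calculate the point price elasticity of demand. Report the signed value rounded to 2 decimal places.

dQ_d/dP = −10200. At P = 7.13, Q_d = 99930 − 10200(7.13) = 27204.
Ed = (dQ_d/dP)·(P/Q_d) = −10200 × (7.13/27204) = -2.6733…

-2.67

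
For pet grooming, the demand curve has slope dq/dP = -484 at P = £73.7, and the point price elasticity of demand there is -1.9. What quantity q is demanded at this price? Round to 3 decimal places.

Ed = (dq/dP)·(P/q) ⇒ q = (dq/dP)·P/Ed = (-484)·73.7/(-1.9) = 18774.10526…

18774.105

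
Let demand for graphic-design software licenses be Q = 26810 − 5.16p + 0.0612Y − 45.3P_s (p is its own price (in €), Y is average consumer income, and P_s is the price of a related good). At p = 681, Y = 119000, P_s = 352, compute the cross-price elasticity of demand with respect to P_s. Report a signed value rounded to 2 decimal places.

-1.09

At the given values, Q = 26810 − 5.16(681) + 0.0612(119000) − 45.3(352) = 14633.24.
∂Q/∂P_s = -45.3.
E = (-45.3) × (352/14633.24) = -1.0896…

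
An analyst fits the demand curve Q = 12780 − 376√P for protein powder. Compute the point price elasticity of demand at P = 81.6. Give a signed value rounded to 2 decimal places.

-0.18

dQ/dP = −376/(2√P) = -20.8119. At P = 81.6, Q = 9383.49.
Ed = (dQ/dP)·(P/Q) = (-20.8119) × (81.6/9383.49) = -0.1809…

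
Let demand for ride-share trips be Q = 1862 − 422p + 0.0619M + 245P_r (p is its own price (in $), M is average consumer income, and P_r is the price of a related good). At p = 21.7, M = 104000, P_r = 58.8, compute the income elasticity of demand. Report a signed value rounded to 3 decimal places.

At the given values, Q = 1862 − 422(21.7) + 0.0619(104000) + 245(58.8) = 13548.2.
∂Q/∂M = 0.0619.
E = (0.0619) × (104000/13548.2) = 0.47516…

0.475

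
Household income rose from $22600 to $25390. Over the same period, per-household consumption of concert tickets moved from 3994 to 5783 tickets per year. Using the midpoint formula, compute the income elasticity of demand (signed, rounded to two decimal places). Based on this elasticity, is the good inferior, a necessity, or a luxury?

3.15; luxury

%ΔQ = (5783 − 3994)/[( 3994 + 5783)/2] = 1789/4888.5 = 0.365960…
%ΔIncome = (25390 − 22600)/[( 22600 + 25390)/2] = 2790/23995 = 0.116274…
E_income = (1789/4888.5) / (2790/23995) = 3.1473…
E_income > 1 ⇒ normal good, luxury.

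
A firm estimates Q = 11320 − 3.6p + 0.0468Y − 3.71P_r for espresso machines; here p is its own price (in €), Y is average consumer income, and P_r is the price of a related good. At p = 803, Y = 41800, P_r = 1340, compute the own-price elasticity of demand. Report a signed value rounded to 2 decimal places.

-0.53

At the given values, Q = 11320 − 3.6(803) + 0.0468(41800) − 3.71(1340) = 5414.04.
∂Q/∂p = −3.6.
E = (-3.6) × (803/5414.04) = -0.5339…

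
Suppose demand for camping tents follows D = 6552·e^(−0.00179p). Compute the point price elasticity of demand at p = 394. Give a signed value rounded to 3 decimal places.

-0.705

dD/dp = −0.00179·D = -5.79344. At p = 394, D = 3236.56.
Ed = (dD/dp)·(p/D) = (-5.79344) × (394/3236.56) = -0.70526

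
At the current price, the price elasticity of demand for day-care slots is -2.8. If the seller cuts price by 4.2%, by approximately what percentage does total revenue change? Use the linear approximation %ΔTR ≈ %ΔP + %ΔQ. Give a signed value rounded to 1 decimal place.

%ΔQ ≈ Ed × %ΔP = (-2.8) × (-4.2%) = +11.7600%
%ΔTR ≈ %ΔP + %ΔQ = (-4.2%) + (+11.7600%) = +7.5600%

+7.6%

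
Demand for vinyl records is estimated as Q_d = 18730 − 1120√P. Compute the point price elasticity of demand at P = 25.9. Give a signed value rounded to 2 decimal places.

-0.22

dQ_d/dP = −1120/(2√P) = -110.037. At P = 25.9, Q_d = 13030.1.
Ed = (dQ_d/dP)·(P/Q_d) = (-110.037) × (25.9/13030.1) = -0.2187…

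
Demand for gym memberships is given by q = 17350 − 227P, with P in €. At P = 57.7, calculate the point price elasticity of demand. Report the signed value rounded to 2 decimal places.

dq/dP = −227. At P = 57.7, q = 17350 − 227(57.7) = 4252.1.
Ed = (dq/dP)·(P/q) = −227 × (57.7/4252.1) = -3.0803…

-3.08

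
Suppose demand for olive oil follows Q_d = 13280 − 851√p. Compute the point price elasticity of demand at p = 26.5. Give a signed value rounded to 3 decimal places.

-0.246

dQ_d/dp = −851/(2√p) = -82.6564. At p = 26.5, Q_d = 8899.21.
Ed = (dQ_d/dp)·(p/Q_d) = (-82.6564) × (26.5/8899.21) = -0.24613…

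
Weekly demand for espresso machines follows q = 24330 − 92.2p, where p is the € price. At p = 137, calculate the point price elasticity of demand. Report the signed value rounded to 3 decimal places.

dq/dp = −92.2. At p = 137, q = 24330 − 92.2(137) = 11698.6.
Ed = (dq/dp)·(p/q) = −92.2 × (137/11698.6) = -1.07973…

-1.080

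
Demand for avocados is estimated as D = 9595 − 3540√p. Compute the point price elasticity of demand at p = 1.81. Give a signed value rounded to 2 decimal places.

-0.49

dD/dp = −3540/(2√p) = -1315.63. At p = 1.81, D = 4832.42.
Ed = (dD/dp)·(p/D) = (-1315.63) × (1.81/4832.42) = -0.4927…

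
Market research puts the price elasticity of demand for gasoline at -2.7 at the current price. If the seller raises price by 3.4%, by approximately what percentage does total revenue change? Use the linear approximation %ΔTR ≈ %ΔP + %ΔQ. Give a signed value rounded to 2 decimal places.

-5.78%

%ΔQ ≈ Ed × %ΔP = (-2.7) × (+3.4%) = -9.1800%
%ΔTR ≈ %ΔP + %ΔQ = (+3.4%) + (-9.1800%) = -5.7800%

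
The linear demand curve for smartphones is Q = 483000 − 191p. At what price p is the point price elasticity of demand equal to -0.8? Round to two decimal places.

Ed = −191p/(483000 − 191p). Set this equal to -0.8:
191p = 0.8·(483000 − 191p) ⇒ 191p(1 + 0.8) = 0.8·483000
p = 0.8·483000 / (191·1.8) = 1123.9092…

1123.91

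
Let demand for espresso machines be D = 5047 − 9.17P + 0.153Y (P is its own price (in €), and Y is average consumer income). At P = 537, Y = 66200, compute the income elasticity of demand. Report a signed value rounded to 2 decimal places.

0.99

At the given values, D = 5047 − 9.17(537) + 0.153(66200) = 10251.31.
∂D/∂Y = 0.153.
E = (0.153) × (66200/10251.31) = 0.9880…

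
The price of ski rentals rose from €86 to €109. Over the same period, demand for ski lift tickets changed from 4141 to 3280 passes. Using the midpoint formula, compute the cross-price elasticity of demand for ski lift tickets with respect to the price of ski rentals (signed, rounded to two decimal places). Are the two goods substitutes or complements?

%ΔQ_{ski lift tickets} = (3280 − 4141)/avg = -861/3710.5 = -0.232044…
%ΔP_{ski rentals} = (109 − 86)/avg = 23/97.5 = 0.235897…
E_cross = (-861/3710.5) / (23/97.5) = -0.9836…
E_cross < 0 ⇒ the goods are complements.

-0.98; complements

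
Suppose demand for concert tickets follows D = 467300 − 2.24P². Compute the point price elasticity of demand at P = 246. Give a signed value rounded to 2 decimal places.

dD/dP = −2·2.24·P = -1102.08. At P = 246, D = 331744.16.
Ed = (dD/dP)·(P/D) = (-1102.08) × (246/331744.16) = -0.8172…

-0.82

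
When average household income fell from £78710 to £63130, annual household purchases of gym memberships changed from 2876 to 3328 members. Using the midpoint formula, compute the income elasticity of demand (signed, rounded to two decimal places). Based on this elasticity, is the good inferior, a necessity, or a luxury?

-0.66; inferior

%ΔQ = (3328 − 2876)/[( 2876 + 3328)/2] = 452/3102 = 0.145712…
%ΔIncome = (63130 − 78710)/[( 78710 + 63130)/2] = -15580/70920 = -0.219684…
E_income = (452/3102) / (-15580/70920) = -0.6632…
E_income < 0 ⇒ inferior good.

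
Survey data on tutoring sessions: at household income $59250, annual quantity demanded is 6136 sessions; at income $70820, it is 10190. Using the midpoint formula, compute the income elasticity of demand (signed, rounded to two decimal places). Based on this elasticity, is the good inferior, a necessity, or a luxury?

%ΔQ = (10190 − 6136)/[( 6136 + 10190)/2] = 4054/8163 = 0.496631…
%ΔIncome = (70820 − 59250)/[( 59250 + 70820)/2] = 11570/65035 = 0.177904…
E_income = (4054/8163) / (11570/65035) = 2.7915…
E_income > 1 ⇒ normal good, luxury.

2.79; luxury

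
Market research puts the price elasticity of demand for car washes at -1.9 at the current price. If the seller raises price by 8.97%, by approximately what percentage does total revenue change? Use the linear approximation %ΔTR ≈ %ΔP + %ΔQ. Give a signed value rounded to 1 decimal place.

-8.1%

%ΔQ ≈ Ed × %ΔP = (-1.9) × (+8.97%) = -17.0430%
%ΔTR ≈ %ΔP + %ΔQ = (+8.97%) + (-17.0430%) = -8.0730%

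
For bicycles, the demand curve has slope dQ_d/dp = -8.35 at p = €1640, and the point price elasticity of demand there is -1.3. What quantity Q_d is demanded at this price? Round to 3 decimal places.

10533.846

Ed = (dQ_d/dp)·(p/Q_d) ⇒ Q_d = (dQ_d/dp)·p/Ed = (-8.35)·1640/(-1.3) = 10533.84615…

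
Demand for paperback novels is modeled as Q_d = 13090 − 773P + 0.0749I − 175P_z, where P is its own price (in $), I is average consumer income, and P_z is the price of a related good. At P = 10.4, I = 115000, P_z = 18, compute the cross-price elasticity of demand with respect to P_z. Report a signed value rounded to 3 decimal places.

At the given values, Q_d = 13090 − 773(10.4) + 0.0749(115000) − 175(18) = 10514.3.
∂Q_d/∂P_z = -175.
E = (-175) × (18/10514.3) = -0.29959…

-0.300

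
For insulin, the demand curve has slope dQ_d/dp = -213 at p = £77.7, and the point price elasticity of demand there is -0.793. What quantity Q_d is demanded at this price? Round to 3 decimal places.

20870.240

Ed = (dQ_d/dp)·(p/Q_d) ⇒ Q_d = (dQ_d/dp)·p/Ed = (-213)·77.7/(-0.793) = 20870.23959…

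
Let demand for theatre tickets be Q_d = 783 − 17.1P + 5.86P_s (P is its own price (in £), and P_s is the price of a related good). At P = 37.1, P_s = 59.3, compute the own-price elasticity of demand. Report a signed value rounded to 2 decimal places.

At the given values, Q_d = 783 − 17.1(37.1) + 5.86(59.3) = 496.088.
∂Q_d/∂P = −17.1.
E = (-17.1) × (37.1/496.088) = -1.2788…

-1.28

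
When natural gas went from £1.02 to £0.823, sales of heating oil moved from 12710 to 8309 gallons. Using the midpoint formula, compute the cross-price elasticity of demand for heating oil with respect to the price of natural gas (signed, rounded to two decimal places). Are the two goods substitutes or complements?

1.96; substitutes

%ΔQ_{heating oil} = (8309 − 12710)/avg = -4401/10509.5 = -0.418763…
%ΔP_{natural gas} = (0.823 − 1.02)/avg = -0.197/0.9215 = -0.213781…
E_cross = (-4401/10509.5) / (-0.197/0.9215) = 1.9588…
E_cross > 0 ⇒ the goods are substitutes.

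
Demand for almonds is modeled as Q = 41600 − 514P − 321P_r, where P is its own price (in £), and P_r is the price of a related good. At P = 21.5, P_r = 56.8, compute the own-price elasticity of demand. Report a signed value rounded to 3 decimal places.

At the given values, Q = 41600 − 514(21.5) − 321(56.8) = 12316.2.
∂Q/∂P = −514.
E = (-514) × (21.5/12316.2) = -0.89727…

-0.897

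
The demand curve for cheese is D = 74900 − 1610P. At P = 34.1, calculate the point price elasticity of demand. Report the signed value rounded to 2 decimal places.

-2.75

dD/dP = −1610. At P = 34.1, D = 74900 − 1610(34.1) = 19999.
Ed = (dD/dP)·(P/D) = −1610 × (34.1/19999) = -2.7451…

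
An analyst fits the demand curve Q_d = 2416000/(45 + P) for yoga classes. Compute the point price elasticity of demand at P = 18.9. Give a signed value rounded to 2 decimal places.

dQ_d/dP = −2416000/(45 + P)² = -591.691. At P = 18.9, Q_d = 37809.1.
Ed = (dQ_d/dP)·(P/Q_d) = (-591.691) × (18.9/37809.1) = -0.2957…

-0.30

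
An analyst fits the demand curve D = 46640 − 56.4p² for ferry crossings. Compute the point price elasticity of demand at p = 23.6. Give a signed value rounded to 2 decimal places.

dD/dp = −2·56.4·p = -2662.08. At p = 23.6, D = 15227.456.
Ed = (dD/dp)·(p/D) = (-2662.08) × (23.6/15227.456) = -4.1257…

-4.13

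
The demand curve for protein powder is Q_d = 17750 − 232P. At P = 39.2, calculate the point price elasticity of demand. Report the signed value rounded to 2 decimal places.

-1.05

dQ_d/dP = −232. At P = 39.2, Q_d = 17750 − 232(39.2) = 8655.6.
Ed = (dQ_d/dP)·(P/Q_d) = −232 × (39.2/8655.6) = -1.0506…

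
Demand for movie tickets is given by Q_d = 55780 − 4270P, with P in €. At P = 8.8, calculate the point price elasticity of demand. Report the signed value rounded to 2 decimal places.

dQ_d/dP = −4270. At P = 8.8, Q_d = 55780 − 4270(8.8) = 18204.
Ed = (dQ_d/dP)·(P/Q_d) = −4270 × (8.8/18204) = -2.0641…

-2.06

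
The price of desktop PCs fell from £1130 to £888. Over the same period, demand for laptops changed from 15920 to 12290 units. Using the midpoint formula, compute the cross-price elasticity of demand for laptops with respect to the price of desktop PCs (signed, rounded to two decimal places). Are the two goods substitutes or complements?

1.07; substitutes

%ΔQ_{laptops} = (12290 − 15920)/avg = -3630/14105 = -0.257355…
%ΔP_{desktop PCs} = (888 − 1130)/avg = -242/1009 = -0.239841…
E_cross = (-3630/14105) / (-242/1009) = 1.0730…
E_cross > 0 ⇒ the goods are substitutes.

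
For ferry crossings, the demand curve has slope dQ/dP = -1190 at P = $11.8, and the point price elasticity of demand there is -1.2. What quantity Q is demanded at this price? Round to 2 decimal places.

11701.67

Ed = (dQ/dP)·(P/Q) ⇒ Q = (dQ/dP)·P/Ed = (-1190)·11.8/(-1.2) = 11701.6666…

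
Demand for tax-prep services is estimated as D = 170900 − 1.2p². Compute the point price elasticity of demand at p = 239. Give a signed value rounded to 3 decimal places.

-1.339

dD/dp = −2·1.2·p = -573.6. At p = 239, D = 102354.8.
Ed = (dD/dp)·(p/D) = (-573.6) × (239/102354.8) = -1.33936…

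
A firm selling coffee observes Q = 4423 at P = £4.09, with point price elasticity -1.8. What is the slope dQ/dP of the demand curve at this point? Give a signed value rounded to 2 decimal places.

Ed = (dQ/dP)·(P/Q) ⇒ dQ/dP = Ed·Q/P = (-1.8)·4423/4.09 = -1946.5525…

-1946.55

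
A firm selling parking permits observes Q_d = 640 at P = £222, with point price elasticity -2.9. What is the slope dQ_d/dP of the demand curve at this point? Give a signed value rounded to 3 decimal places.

-8.360

Ed = (dQ_d/dP)·(P/Q_d) ⇒ dQ_d/dP = Ed·Q_d/P = (-2.9)·640/222 = -8.36036…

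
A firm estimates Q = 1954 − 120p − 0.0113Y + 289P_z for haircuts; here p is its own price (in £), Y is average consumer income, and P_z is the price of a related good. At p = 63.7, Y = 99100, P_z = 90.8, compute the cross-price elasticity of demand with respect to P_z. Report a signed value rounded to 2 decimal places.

At the given values, Q = 1954 − 120(63.7) − 0.0113(99100) + 289(90.8) = 19431.37.
∂Q/∂P_z = 289.
E = (289) × (90.8/19431.37) = 1.3504…

1.35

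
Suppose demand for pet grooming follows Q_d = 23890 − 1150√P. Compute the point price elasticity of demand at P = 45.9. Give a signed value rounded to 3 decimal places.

dQ_d/dP = −1150/(2√P) = -84.8714. At P = 45.9, Q_d = 16098.8.
Ed = (dQ_d/dP)·(P/Q_d) = (-84.8714) × (45.9/16098.8) = -0.24198…

-0.242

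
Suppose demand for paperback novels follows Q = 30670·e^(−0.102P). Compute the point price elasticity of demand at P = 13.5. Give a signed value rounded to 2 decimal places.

-1.38

dQ/dP = −0.102·Q = -789.388. At P = 13.5, Q = 7739.1.
Ed = (dQ/dP)·(P/Q) = (-789.388) × (13.5/7739.1) = -1.377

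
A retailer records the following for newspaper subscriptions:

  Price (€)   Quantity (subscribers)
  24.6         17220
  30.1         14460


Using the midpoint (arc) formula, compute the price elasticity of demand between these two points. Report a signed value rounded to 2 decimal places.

-0.87

%ΔQ = (14460 − 17220) / [(17220 + 14460)/2] = -2760/15840 = -0.174242…
%ΔP = (30.1 − 24.6) / [(24.6 + 30.1)/2] = 5.5/27.35 = 0.201096…
Arc Ed = %ΔQ / %ΔP = (-2760/15840) / (5.5/27.35) = -0.8664…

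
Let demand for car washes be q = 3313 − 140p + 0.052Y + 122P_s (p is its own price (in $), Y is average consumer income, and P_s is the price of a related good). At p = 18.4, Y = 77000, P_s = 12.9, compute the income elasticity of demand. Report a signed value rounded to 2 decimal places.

At the given values, q = 3313 − 140(18.4) + 0.052(77000) + 122(12.9) = 6314.8.
∂q/∂Y = 0.052.
E = (0.052) × (77000/6314.8) = 0.6340…

0.63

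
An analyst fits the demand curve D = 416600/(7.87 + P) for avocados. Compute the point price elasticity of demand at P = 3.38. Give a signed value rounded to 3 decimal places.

dD/dP = −416600/(7.87 + P)² = -3291.65. At P = 3.38, D = 37031.1.
Ed = (dD/dP)·(P/D) = (-3291.65) × (3.38/37031.1) = -0.30044…

-0.300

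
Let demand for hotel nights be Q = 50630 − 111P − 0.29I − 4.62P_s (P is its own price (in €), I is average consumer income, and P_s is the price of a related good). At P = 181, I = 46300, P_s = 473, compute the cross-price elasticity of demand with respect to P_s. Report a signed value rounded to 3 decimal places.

At the given values, Q = 50630 − 111(181) − 0.29(46300) − 4.62(473) = 14926.74.
∂Q/∂P_s = -4.62.
E = (-4.62) × (473/14926.74) = -0.14639…

-0.146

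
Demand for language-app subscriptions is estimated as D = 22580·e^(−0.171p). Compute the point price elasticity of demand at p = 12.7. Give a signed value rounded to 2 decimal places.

-2.17

dD/dp = −0.171·D = -440.112. At p = 12.7, D = 2573.75.
Ed = (dD/dp)·(p/D) = (-440.112) × (12.7/2573.75) = -2.1717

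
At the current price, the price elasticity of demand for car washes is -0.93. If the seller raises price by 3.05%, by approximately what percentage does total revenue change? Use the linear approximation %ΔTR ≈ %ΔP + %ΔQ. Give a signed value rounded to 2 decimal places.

%ΔQ ≈ Ed × %ΔP = (-0.93) × (+3.05%) = -2.8365%
%ΔTR ≈ %ΔP + %ΔQ = (+3.05%) + (-2.8365%) = +0.2135%

+0.21%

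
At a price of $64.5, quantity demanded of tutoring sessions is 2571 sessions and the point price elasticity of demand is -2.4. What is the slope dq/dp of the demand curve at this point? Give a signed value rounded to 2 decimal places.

Ed = (dq/dp)·(p/q) ⇒ dq/dp = Ed·q/p = (-2.4)·2571/64.5 = -95.6651…

-95.67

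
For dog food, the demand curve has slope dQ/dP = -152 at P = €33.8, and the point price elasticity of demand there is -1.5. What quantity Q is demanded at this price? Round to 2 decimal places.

Ed = (dQ/dP)·(P/Q) ⇒ Q = (dQ/dP)·P/Ed = (-152)·33.8/(-1.5) = 3425.0666…

3425.07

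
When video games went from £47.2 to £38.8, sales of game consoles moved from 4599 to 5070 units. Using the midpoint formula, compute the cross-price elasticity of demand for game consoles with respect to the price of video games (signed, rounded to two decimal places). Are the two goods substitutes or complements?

%ΔQ_{game consoles} = (5070 − 4599)/avg = 471/4834.5 = 0.097424…
%ΔP_{video games} = (38.8 − 47.2)/avg = -8.4/43 = -0.195348…
E_cross = (471/4834.5) / (-8.4/43) = -0.4987…
E_cross < 0 ⇒ the goods are complements.

-0.50; complements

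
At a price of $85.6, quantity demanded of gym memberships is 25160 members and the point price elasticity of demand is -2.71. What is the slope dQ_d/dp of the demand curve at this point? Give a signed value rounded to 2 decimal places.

-796.54

Ed = (dQ_d/dp)·(p/Q_d) ⇒ dQ_d/dp = Ed·Q_d/p = (-2.71)·25160/85.6 = -796.5373…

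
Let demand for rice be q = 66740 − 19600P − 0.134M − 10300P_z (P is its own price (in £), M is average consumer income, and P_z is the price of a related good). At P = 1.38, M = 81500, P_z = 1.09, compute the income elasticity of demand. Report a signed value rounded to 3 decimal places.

-0.622

At the given values, q = 66740 − 19600(1.38) − 0.134(81500) − 10300(1.09) = 17544.
∂q/∂M = -0.134.
E = (-0.134) × (81500/17544) = -0.62249…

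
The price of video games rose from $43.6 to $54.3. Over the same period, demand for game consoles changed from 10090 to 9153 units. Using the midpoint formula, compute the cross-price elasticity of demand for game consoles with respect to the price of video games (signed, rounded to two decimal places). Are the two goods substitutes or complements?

%ΔQ_{game consoles} = (9153 − 10090)/avg = -937/9621.5 = -0.097386…
%ΔP_{video games} = (54.3 − 43.6)/avg = 10.7/48.95 = 0.218590…
E_cross = (-937/9621.5) / (10.7/48.95) = -0.4455…
E_cross < 0 ⇒ the goods are complements.

-0.45; complements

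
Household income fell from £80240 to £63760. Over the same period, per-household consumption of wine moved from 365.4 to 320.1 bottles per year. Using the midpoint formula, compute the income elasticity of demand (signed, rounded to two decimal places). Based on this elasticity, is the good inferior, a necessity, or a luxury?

%ΔQ = (320.1 − 365.4)/[( 365.4 + 320.1)/2] = -45.3/342.75 = -0.132166…
%ΔIncome = (63760 − 80240)/[( 80240 + 63760)/2] = -16480/72000 = -0.228888…
E_income = (-45.3/342.75) / (-16480/72000) = 0.5774…
0 < E_income < 1 ⇒ normal good, necessity.

0.58; necessity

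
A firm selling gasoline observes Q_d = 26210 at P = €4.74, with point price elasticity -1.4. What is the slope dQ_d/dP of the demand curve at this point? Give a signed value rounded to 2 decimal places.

Ed = (dQ_d/dP)·(P/Q_d) ⇒ dQ_d/dP = Ed·Q_d/P = (-1.4)·26210/4.74 = -7741.3502…

-7741.35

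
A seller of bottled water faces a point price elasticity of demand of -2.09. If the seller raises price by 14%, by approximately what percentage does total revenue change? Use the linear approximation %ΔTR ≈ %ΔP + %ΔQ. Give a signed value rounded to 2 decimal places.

-15.26%

%ΔQ ≈ Ed × %ΔP = (-2.09) × (+14%) = -29.2600%
%ΔTR ≈ %ΔP + %ΔQ = (+14%) + (-29.2600%) = -15.2600%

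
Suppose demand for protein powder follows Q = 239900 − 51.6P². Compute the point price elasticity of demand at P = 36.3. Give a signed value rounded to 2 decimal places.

-0.79

dQ/dP = −2·51.6·P = -3746.16. At P = 36.3, Q = 171907.196.
Ed = (dQ/dP)·(P/Q) = (-3746.16) × (36.3/171907.196) = -0.7910…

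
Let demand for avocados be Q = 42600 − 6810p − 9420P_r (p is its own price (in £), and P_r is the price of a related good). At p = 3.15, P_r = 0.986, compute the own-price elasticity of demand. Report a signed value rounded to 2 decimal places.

At the given values, Q = 42600 − 6810(3.15) − 9420(0.986) = 11860.38.
∂Q/∂p = −6810.
E = (-6810) × (3.15/11860.38) = -1.8086…

-1.81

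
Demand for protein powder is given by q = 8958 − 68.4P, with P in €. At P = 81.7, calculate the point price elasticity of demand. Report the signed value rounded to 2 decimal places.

-1.66

dq/dP = −68.4. At P = 81.7, q = 8958 − 68.4(81.7) = 3369.72.
Ed = (dq/dP)·(P/q) = −68.4 × (81.7/3369.72) = -1.6583…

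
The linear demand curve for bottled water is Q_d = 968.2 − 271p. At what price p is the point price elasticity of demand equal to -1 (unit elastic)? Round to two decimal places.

1.79

Ed = −271p/(968.2 − 271p). Set this equal to -1:
271p = 1·(968.2 − 271p) ⇒ 271p(1 + 1) = 1·968.2
p = 1·968.2 / (271·2) = 1.7863…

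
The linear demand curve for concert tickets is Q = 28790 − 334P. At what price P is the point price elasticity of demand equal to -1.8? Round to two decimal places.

Ed = −334P/(28790 − 334P). Set this equal to -1.8:
334P = 1.8·(28790 − 334P) ⇒ 334P(1 + 1.8) = 1.8·28790
P = 1.8·28790 / (334·2.8) = 55.4127…

55.41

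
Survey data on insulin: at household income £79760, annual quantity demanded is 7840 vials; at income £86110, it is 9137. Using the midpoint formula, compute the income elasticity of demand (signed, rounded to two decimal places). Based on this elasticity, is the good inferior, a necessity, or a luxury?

2.00; luxury

%ΔQ = (9137 − 7840)/[( 7840 + 9137)/2] = 1297/8488.5 = 0.152794…
%ΔIncome = (86110 − 79760)/[( 79760 + 86110)/2] = 6350/82935 = 0.076565…
E_income = (1297/8488.5) / (6350/82935) = 1.9955…
E_income > 1 ⇒ normal good, luxury.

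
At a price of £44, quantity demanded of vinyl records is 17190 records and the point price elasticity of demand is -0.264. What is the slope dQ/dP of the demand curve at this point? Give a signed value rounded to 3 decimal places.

Ed = (dQ/dP)·(P/Q) ⇒ dQ/dP = Ed·Q/P = (-0.264)·17190/44 = -103.14

-103.140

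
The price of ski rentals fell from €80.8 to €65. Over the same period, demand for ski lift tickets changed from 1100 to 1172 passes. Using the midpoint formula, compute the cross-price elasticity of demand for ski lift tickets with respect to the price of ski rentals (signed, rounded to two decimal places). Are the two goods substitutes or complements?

-0.29; complements

%ΔQ_{ski lift tickets} = (1172 − 1100)/avg = 72/1136 = 0.063380…
%ΔP_{ski rentals} = (65 − 80.8)/avg = -15.8/72.9 = -0.216735…
E_cross = (72/1136) / (-15.8/72.9) = -0.2924…
E_cross < 0 ⇒ the goods are complements.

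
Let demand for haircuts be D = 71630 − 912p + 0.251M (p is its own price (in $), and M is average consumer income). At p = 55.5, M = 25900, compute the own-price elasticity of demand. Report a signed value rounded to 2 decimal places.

At the given values, D = 71630 − 912(55.5) + 0.251(25900) = 27514.9.
∂D/∂p = −912.
E = (-912) × (55.5/27514.9) = -1.8395…

-1.84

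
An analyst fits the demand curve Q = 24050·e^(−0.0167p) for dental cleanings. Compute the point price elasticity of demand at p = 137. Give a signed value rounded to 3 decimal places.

dQ/dp = −0.0167·Q = -40.7577. At p = 137, Q = 2440.58.
Ed = (dQ/dp)·(p/Q) = (-40.7577) × (137/2440.58) = -2.2879

-2.288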